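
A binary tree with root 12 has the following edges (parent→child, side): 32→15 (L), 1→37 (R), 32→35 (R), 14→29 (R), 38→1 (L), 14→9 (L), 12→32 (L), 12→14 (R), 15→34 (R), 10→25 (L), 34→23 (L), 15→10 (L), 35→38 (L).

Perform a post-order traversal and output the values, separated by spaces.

Post-order visits the left subtree, then the right subtree, then the node.
At 12: go left to 32.
  At 32: go left to 15.
    At 15: go left to 10.
      At 10: go left to 25.
        25 is a leaf — visit 25.
      At 10: no right child.
      Visit 10.
    At 15: go right to 34.
      At 34: go left to 23.
        23 is a leaf — visit 23.
      At 34: no right child.
      Visit 34.
    Visit 15.
  At 32: go right to 35.
    At 35: go left to 38.
      At 38: go left to 1.
        At 1: no left child.
        At 1: go right to 37.
          37 is a leaf — visit 37.
        Visit 1.
      At 38: no right child.
      Visit 38.
    At 35: no right child.
    Visit 35.
  Visit 32.
At 12: go right to 14.
  At 14: go left to 9.
    9 is a leaf — visit 9.
  At 14: go right to 29.
    29 is a leaf — visit 29.
  Visit 14.
Visit 12.

25 10 23 34 15 37 1 38 35 32 9 29 14 12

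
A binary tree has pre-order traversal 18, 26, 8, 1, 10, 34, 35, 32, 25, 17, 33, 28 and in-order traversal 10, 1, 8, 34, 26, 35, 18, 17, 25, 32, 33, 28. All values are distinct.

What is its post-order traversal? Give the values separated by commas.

The first element of pre-order is the root; it splits in-order into left and right subtrees.
Root 18: left subtree has 6 nodes {10, 1, 8, 34, 26, 35}, right has 5 {17, 25, 32, 33, 28}.
  Root 26: left subtree has 4 nodes {10, 1, 8, 34}, right has 1 {35}.
    Root 8: left subtree has 2 nodes {10, 1}, right has 1 {34}.
      Root 1: left subtree has 1 node {10}, right has 0 { }.
  Root 32: left subtree has 2 nodes {17, 25}, right has 2 {33, 28}.
    Root 25: left subtree has 1 node {17}, right has 0 { }.
    Root 33: left subtree has 0 nodes { }, right has 1 {28}.

10, 1, 34, 8, 35, 26, 17, 25, 28, 33, 32, 18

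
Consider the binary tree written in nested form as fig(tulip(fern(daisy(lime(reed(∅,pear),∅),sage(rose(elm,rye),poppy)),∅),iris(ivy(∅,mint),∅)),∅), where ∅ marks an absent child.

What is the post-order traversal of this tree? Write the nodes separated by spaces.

pear reed lime elm rye rose poppy sage daisy fern mint ivy iris tulip fig

Post-order visits the left subtree, then the right subtree, then the node.
At fig: go left to tulip.
  At tulip: go left to fern.
    At fern: go left to daisy.
      At daisy: go left to lime.
        At lime: go left to reed.
          At reed: no left child.
          At reed: go right to pear.
            pear is a leaf — visit pear.
          Visit reed.
        At lime: no right child.
        Visit lime.
      At daisy: go right to sage.
        At sage: go left to rose.
          At rose: go left to elm.
            elm is a leaf — visit elm.
          At rose: go right to rye.
            rye is a leaf — visit rye.
          Visit rose.
        At sage: go right to poppy.
          poppy is a leaf — visit poppy.
        Visit sage.
      Visit daisy.
    At fern: no right child.
    Visit fern.
  At tulip: go right to iris.
    At iris: go left to ivy.
      At ivy: no left child.
      At ivy: go right to mint.
        mint is a leaf — visit mint.
      Visit ivy.
    At iris: no right child.
    Visit iris.
  Visit tulip.
At fig: no right child.
Visit fig.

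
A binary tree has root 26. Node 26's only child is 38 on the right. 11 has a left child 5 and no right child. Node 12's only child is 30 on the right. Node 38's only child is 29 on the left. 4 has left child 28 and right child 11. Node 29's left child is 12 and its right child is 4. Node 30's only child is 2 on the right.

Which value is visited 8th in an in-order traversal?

5

In-order visits the left subtree, then the node, then the right subtree.
At 26: no left child.
Visit 26.
At 26: go right to 38.
  At 38: go left to 29.
    At 29: go left to 12.
      At 12: no left child.
      Visit 12.
      At 12: go right to 30.
        At 30: no left child.
        Visit 30.
        At 30: go right to 2.
          2 is a leaf — visit 2.
    Visit 29.
    At 29: go right to 4.
      At 4: go left to 28.
        28 is a leaf — visit 28.
      Visit 4.
      At 4: go right to 11.
        At 11: go left to 5.
          5 is a leaf — visit 5.
        Visit 11.
        At 11: no right child.
  Visit 38.
  At 38: no right child.
Full in-order sequence: 26, 12, 30, 2, 29, 28, 4, 5, 11, 38.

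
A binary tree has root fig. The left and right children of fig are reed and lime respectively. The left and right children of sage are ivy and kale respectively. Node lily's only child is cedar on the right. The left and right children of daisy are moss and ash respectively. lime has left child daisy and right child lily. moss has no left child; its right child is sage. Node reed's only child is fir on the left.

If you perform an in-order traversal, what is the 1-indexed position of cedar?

12

In-order visits the left subtree, then the node, then the right subtree.
At fig: go left to reed.
  At reed: go left to fir.
    fir is a leaf — visit fir.
  Visit reed.
  At reed: no right child.
Visit fig.
At fig: go right to lime.
  At lime: go left to daisy.
    At daisy: go left to moss.
      At moss: no left child.
      Visit moss.
      At moss: go right to sage.
        At sage: go left to ivy.
          ivy is a leaf — visit ivy.
        Visit sage.
        At sage: go right to kale.
          kale is a leaf — visit kale.
    Visit daisy.
    At daisy: go right to ash.
      ash is a leaf — visit ash.
  Visit lime.
  At lime: go right to lily.
    At lily: no left child.
    Visit lily.
    At lily: go right to cedar.
      cedar is a leaf — visit cedar.
Full in-order sequence: fir, reed, fig, moss, ivy, sage, kale, daisy, ash, lime, lily, cedar.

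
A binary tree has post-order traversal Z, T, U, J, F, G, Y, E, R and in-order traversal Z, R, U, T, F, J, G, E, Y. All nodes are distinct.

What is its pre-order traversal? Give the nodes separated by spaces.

The last element of post-order is the root; it splits in-order into left and right subtrees.
Root R: left subtree has 1 node {Z}, right has 7 {U, T, F, J, G, E, Y}.
  Root E: left subtree has 5 nodes {U, T, F, J, G}, right has 1 {Y}.
    Root G: left subtree has 4 nodes {U, T, F, J}, right has 0 { }.
      Root F: left subtree has 2 nodes {U, T}, right has 1 {J}.
        Root U: left subtree has 0 nodes { }, right has 1 {T}.

R Z E G F U T J Y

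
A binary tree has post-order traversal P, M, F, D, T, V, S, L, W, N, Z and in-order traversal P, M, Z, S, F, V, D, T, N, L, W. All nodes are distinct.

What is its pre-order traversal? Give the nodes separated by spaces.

Z M P N S V F T D W L

The last element of post-order is the root; it splits in-order into left and right subtrees.
Root Z: left subtree has 2 nodes {P, M}, right has 8 {S, F, V, D, T, N, L, W}.
  Root M: left subtree has 1 node {P}, right has 0 { }.
  Root N: left subtree has 5 nodes {S, F, V, D, T}, right has 2 {L, W}.
    Root S: left subtree has 0 nodes { }, right has 4 {F, V, D, T}.
      Root V: left subtree has 1 node {F}, right has 2 {D, T}.
        Root T: left subtree has 1 node {D}, right has 0 { }.
    Root W: left subtree has 1 node {L}, right has 0 { }.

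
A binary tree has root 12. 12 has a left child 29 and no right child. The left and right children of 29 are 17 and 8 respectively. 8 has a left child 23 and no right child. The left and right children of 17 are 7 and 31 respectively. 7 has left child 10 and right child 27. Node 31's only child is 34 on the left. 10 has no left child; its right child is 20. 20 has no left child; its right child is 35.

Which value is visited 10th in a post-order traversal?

8

Post-order visits the left subtree, then the right subtree, then the node.
At 12: go left to 29.
  At 29: go left to 17.
    At 17: go left to 7.
      At 7: go left to 10.
        At 10: no left child.
        At 10: go right to 20.
          At 20: no left child.
          At 20: go right to 35.
            35 is a leaf — visit 35.
          Visit 20.
        Visit 10.
      At 7: go right to 27.
        27 is a leaf — visit 27.
      Visit 7.
    At 17: go right to 31.
      At 31: go left to 34.
        34 is a leaf — visit 34.
      At 31: no right child.
      Visit 31.
    Visit 17.
  At 29: go right to 8.
    At 8: go left to 23.
      23 is a leaf — visit 23.
    At 8: no right child.
    Visit 8.
  Visit 29.
At 12: no right child.
Visit 12.
Full post-order sequence: 35, 20, 10, 27, 7, 34, 31, 17, 23, 8, 29, 12.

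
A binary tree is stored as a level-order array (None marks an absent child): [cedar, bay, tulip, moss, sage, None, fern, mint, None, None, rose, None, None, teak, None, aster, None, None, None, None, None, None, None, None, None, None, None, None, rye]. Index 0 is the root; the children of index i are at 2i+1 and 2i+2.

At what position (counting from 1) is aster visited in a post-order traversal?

1

Post-order visits the left subtree, then the right subtree, then the node.
At cedar: go left to bay.
  At bay: go left to moss.
    At moss: go left to mint.
      At mint: go left to aster.
        aster is a leaf — visit aster.
      At mint: no right child.
      Visit mint.
    At moss: no right child.
    Visit moss.
  At bay: go right to sage.
    At sage: no left child.
    At sage: go right to rose.
      rose is a leaf — visit rose.
    Visit sage.
  Visit bay.
At cedar: go right to tulip.
  At tulip: no left child.
  At tulip: go right to fern.
    At fern: go left to teak.
      At teak: no left child.
      At teak: go right to rye.
        rye is a leaf — visit rye.
      Visit teak.
    At fern: no right child.
    Visit fern.
  Visit tulip.
Visit cedar.
Full post-order sequence: aster, mint, moss, rose, sage, bay, rye, teak, fern, tulip, cedar.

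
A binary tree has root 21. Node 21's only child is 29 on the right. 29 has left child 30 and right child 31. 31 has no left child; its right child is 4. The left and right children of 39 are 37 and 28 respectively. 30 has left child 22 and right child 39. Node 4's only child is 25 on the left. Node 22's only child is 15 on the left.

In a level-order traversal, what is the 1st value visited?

21

Level-order visits nodes level by level from the root, left to right within each level.
Level 0: 21
Level 1: 29
Level 2: 30, 31
Level 3: 22, 39, 4
Level 4: 15, 37, 28, 25
Full level-order sequence: 21, 29, 30, 31, 22, 39, 4, 15, 37, 28, 25.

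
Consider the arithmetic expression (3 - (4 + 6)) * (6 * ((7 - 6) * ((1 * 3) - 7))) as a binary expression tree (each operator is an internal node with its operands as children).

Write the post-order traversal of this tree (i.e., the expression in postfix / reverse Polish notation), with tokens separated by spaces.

3 4 6 + - 6 7 6 - 1 3 * 7 - * * *

Post-order on an expression tree gives postfix notation: for each operator, emit left operand, right operand, then the operator.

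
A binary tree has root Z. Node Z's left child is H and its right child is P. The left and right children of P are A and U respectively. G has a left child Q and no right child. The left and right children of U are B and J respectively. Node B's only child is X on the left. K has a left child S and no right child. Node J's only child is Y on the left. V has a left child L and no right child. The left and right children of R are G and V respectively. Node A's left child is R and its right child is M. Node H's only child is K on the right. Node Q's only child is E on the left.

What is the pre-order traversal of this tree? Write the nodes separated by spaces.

Pre-order visits the node, then its left subtree, then its right subtree.
Visit Z.
At Z: go left to H.
  Visit H.
  At H: no left child.
  At H: go right to K.
    Visit K.
    At K: go left to S.
      S is a leaf — visit S.
    At K: no right child.
At Z: go right to P.
  Visit P.
  At P: go left to A.
    Visit A.
    At A: go left to R.
      Visit R.
      At R: go left to G.
        Visit G.
        At G: go left to Q.
          Visit Q.
          At Q: go left to E.
            E is a leaf — visit E.
          At Q: no right child.
        At G: no right child.
      At R: go right to V.
        Visit V.
        At V: go left to L.
          L is a leaf — visit L.
        At V: no right child.
    At A: go right to M.
      M is a leaf — visit M.
  At P: go right to U.
    Visit U.
    At U: go left to B.
      Visit B.
      At B: go left to X.
        X is a leaf — visit X.
      At B: no right child.
    At U: go right to J.
      Visit J.
      At J: go left to Y.
        Y is a leaf — visit Y.
      At J: no right child.

Z H K S P A R G Q E V L M U B X J Y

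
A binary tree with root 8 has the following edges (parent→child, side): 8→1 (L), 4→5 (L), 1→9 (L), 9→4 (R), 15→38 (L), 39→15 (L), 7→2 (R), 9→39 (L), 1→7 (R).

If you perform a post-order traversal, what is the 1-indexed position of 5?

4

Post-order visits the left subtree, then the right subtree, then the node.
At 8: go left to 1.
  At 1: go left to 9.
    At 9: go left to 39.
      At 39: go left to 15.
        At 15: go left to 38.
          38 is a leaf — visit 38.
        At 15: no right child.
        Visit 15.
      At 39: no right child.
      Visit 39.
    At 9: go right to 4.
      At 4: go left to 5.
        5 is a leaf — visit 5.
      At 4: no right child.
      Visit 4.
    Visit 9.
  At 1: go right to 7.
    At 7: no left child.
    At 7: go right to 2.
      2 is a leaf — visit 2.
    Visit 7.
  Visit 1.
At 8: no right child.
Visit 8.
Full post-order sequence: 38, 15, 39, 5, 4, 9, 2, 7, 1, 8.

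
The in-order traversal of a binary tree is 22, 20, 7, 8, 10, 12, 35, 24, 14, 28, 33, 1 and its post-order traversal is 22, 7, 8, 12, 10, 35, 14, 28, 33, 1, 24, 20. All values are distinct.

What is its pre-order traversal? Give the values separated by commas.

20, 22, 24, 35, 10, 8, 7, 12, 1, 33, 28, 14

The last element of post-order is the root; it splits in-order into left and right subtrees.
Root 20: left subtree has 1 node {22}, right has 10 {7, 8, 10, 12, 35, 24, 14, 28, 33, 1}.
  Root 24: left subtree has 5 nodes {7, 8, 10, 12, 35}, right has 4 {14, 28, 33, 1}.
    Root 35: left subtree has 4 nodes {7, 8, 10, 12}, right has 0 { }.
      Root 10: left subtree has 2 nodes {7, 8}, right has 1 {12}.
        Root 8: left subtree has 1 node {7}, right has 0 { }.
    Root 1: left subtree has 3 nodes {14, 28, 33}, right has 0 { }.
      Root 33: left subtree has 2 nodes {14, 28}, right has 0 { }.
        Root 28: left subtree has 1 node {14}, right has 0 { }.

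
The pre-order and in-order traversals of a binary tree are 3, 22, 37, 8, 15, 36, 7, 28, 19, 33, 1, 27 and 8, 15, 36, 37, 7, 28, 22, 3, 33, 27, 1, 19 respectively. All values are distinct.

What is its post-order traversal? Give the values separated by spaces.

The first element of pre-order is the root; it splits in-order into left and right subtrees.
Root 3: left subtree has 7 nodes {8, 15, 36, 37, 7, 28, 22}, right has 4 {33, 27, 1, 19}.
  Root 22: left subtree has 6 nodes {8, 15, 36, 37, 7, 28}, right has 0 { }.
    Root 37: left subtree has 3 nodes {8, 15, 36}, right has 2 {7, 28}.
      Root 8: left subtree has 0 nodes { }, right has 2 {15, 36}.
        Root 15: left subtree has 0 nodes { }, right has 1 {36}.
      Root 7: left subtree has 0 nodes { }, right has 1 {28}.
  Root 19: left subtree has 3 nodes {33, 27, 1}, right has 0 { }.
    Root 33: left subtree has 0 nodes { }, right has 2 {27, 1}.
      Root 1: left subtree has 1 node {27}, right has 0 { }.

36 15 8 28 7 37 22 27 1 33 19 3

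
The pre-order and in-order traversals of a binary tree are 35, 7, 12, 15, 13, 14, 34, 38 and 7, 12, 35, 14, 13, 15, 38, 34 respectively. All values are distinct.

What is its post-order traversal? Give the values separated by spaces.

12 7 14 13 38 34 15 35

The first element of pre-order is the root; it splits in-order into left and right subtrees.
Root 35: left subtree has 2 nodes {7, 12}, right has 5 {14, 13, 15, 38, 34}.
  Root 7: left subtree has 0 nodes { }, right has 1 {12}.
  Root 15: left subtree has 2 nodes {14, 13}, right has 2 {38, 34}.
    Root 13: left subtree has 1 node {14}, right has 0 { }.
    Root 34: left subtree has 1 node {38}, right has 0 { }.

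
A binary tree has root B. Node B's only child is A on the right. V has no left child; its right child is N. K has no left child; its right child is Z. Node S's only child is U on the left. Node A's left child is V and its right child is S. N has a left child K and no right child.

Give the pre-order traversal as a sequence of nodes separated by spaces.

B A V N K Z S U

Pre-order visits the node, then its left subtree, then its right subtree.
Visit B.
At B: no left child.
At B: go right to A.
  Visit A.
  At A: go left to V.
    Visit V.
    At V: no left child.
    At V: go right to N.
      Visit N.
      At N: go left to K.
        Visit K.
        At K: no left child.
        At K: go right to Z.
          Z is a leaf — visit Z.
      At N: no right child.
  At A: go right to S.
    Visit S.
    At S: go left to U.
      U is a leaf — visit U.
    At S: no right child.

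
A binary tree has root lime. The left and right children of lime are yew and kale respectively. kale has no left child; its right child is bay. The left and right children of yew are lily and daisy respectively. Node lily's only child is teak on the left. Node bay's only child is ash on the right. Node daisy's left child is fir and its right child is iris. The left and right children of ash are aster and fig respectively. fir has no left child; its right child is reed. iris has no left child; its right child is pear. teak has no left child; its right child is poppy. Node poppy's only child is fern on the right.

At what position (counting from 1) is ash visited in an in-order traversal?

In-order visits the left subtree, then the node, then the right subtree.
At lime: go left to yew.
  At yew: go left to lily.
    At lily: go left to teak.
      At teak: no left child.
      Visit teak.
      At teak: go right to poppy.
        At poppy: no left child.
        Visit poppy.
        At poppy: go right to fern.
          fern is a leaf — visit fern.
    Visit lily.
    At lily: no right child.
  Visit yew.
  At yew: go right to daisy.
    At daisy: go left to fir.
      At fir: no left child.
      Visit fir.
      At fir: go right to reed.
        reed is a leaf — visit reed.
    Visit daisy.
    At daisy: go right to iris.
      At iris: no left child.
      Visit iris.
      At iris: go right to pear.
        pear is a leaf — visit pear.
Visit lime.
At lime: go right to kale.
  At kale: no left child.
  Visit kale.
  At kale: go right to bay.
    At bay: no left child.
    Visit bay.
    At bay: go right to ash.
      At ash: go left to aster.
        aster is a leaf — visit aster.
      Visit ash.
      At ash: go right to fig.
        fig is a leaf — visit fig.
Full in-order sequence: teak, poppy, fern, lily, yew, fir, reed, daisy, iris, pear, lime, kale, bay, aster, ash, fig.

15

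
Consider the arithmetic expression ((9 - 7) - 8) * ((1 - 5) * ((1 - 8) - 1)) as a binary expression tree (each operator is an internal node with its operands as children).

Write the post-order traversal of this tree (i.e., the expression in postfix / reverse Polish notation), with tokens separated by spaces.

9 7 - 8 - 1 5 - 1 8 - 1 - * *

Post-order on an expression tree gives postfix notation: for each operator, emit left operand, right operand, then the operator.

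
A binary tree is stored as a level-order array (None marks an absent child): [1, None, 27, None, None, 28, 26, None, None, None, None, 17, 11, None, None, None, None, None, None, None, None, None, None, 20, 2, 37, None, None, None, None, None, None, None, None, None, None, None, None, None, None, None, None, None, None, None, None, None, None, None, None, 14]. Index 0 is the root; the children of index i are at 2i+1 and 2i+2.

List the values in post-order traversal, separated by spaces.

20 14 2 17 37 11 28 26 27 1

Post-order visits the left subtree, then the right subtree, then the node.
At 1: no left child.
At 1: go right to 27.
  At 27: go left to 28.
    At 28: go left to 17.
      At 17: go left to 20.
        20 is a leaf — visit 20.
      At 17: go right to 2.
        At 2: no left child.
        At 2: go right to 14.
          14 is a leaf — visit 14.
        Visit 2.
      Visit 17.
    At 28: go right to 11.
      At 11: go left to 37.
        37 is a leaf — visit 37.
      At 11: no right child.
      Visit 11.
    Visit 28.
  At 27: go right to 26.
    26 is a leaf — visit 26.
  Visit 27.
Visit 1.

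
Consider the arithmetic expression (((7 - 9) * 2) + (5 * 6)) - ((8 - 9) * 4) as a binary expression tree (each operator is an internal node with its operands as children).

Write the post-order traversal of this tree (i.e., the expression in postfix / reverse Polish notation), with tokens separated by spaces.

Post-order on an expression tree gives postfix notation: for each operator, emit left operand, right operand, then the operator.

7 9 - 2 * 5 6 * + 8 9 - 4 * -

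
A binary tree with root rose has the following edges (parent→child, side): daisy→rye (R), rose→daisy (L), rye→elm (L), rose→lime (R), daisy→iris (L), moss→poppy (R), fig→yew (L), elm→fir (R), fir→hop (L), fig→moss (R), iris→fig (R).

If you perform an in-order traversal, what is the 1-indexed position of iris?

1

In-order visits the left subtree, then the node, then the right subtree.
At rose: go left to daisy.
  At daisy: go left to iris.
    At iris: no left child.
    Visit iris.
    At iris: go right to fig.
      At fig: go left to yew.
        yew is a leaf — visit yew.
      Visit fig.
      At fig: go right to moss.
        At moss: no left child.
        Visit moss.
        At moss: go right to poppy.
          poppy is a leaf — visit poppy.
  Visit daisy.
  At daisy: go right to rye.
    At rye: go left to elm.
      At elm: no left child.
      Visit elm.
      At elm: go right to fir.
        At fir: go left to hop.
          hop is a leaf — visit hop.
        Visit fir.
        At fir: no right child.
    Visit rye.
    At rye: no right child.
Visit rose.
At rose: go right to lime.
  lime is a leaf — visit lime.
Full in-order sequence: iris, yew, fig, moss, poppy, daisy, elm, hop, fir, rye, rose, lime.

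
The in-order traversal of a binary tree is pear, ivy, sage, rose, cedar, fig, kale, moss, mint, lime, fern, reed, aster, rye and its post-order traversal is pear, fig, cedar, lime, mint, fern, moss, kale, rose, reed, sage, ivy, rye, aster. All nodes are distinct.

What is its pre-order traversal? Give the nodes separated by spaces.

aster ivy pear sage reed rose kale cedar fig moss fern mint lime rye

The last element of post-order is the root; it splits in-order into left and right subtrees.
Root aster: left subtree has 12 nodes {pear, ivy, sage, rose, cedar, fig, kale, moss, mint, lime, fern, reed}, right has 1 {rye}.
  Root ivy: left subtree has 1 node {pear}, right has 10 {sage, rose, cedar, fig, kale, moss, mint, lime, fern, reed}.
    Root sage: left subtree has 0 nodes { }, right has 9 {rose, cedar, fig, kale, moss, mint, lime, fern, reed}.
      Root reed: left subtree has 8 nodes {rose, cedar, fig, kale, moss, mint, lime, fern}, right has 0 { }.
        Root rose: left subtree has 0 nodes { }, right has 7 {cedar, fig, kale, moss, mint, lime, fern}.
          Root kale: left subtree has 2 nodes {cedar, fig}, right has 4 {moss, mint, lime, fern}.
            Root cedar: left subtree has 0 nodes { }, right has 1 {fig}.
            Root moss: left subtree has 0 nodes { }, right has 3 {mint, lime, fern}.
              Root fern: left subtree has 2 nodes {mint, lime}, right has 0 { }.
                Root mint: left subtree has 0 nodes { }, right has 1 {lime}.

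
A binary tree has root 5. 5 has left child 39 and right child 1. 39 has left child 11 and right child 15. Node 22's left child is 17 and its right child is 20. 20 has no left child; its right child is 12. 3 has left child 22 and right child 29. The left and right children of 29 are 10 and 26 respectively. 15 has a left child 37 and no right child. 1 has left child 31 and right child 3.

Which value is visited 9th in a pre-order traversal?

Pre-order visits the node, then its left subtree, then its right subtree.
Visit 5.
At 5: go left to 39.
  Visit 39.
  At 39: go left to 11.
    11 is a leaf — visit 11.
  At 39: go right to 15.
    Visit 15.
    At 15: go left to 37.
      37 is a leaf — visit 37.
    At 15: no right child.
At 5: go right to 1.
  Visit 1.
  At 1: go left to 31.
    31 is a leaf — visit 31.
  At 1: go right to 3.
    Visit 3.
    At 3: go left to 22.
      Visit 22.
      At 22: go left to 17.
        17 is a leaf — visit 17.
      At 22: go right to 20.
        Visit 20.
        At 20: no left child.
        At 20: go right to 12.
          12 is a leaf — visit 12.
    At 3: go right to 29.
      Visit 29.
      At 29: go left to 10.
        10 is a leaf — visit 10.
      At 29: go right to 26.
        26 is a leaf — visit 26.
Full pre-order sequence: 5, 39, 11, 15, 37, 1, 31, 3, 22, 17, 20, 12, 29, 10, 26.

22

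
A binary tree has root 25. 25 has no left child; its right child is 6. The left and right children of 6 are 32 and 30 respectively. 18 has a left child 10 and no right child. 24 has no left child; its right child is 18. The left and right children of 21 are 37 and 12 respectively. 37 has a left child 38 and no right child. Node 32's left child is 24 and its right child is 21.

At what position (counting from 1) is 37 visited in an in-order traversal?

In-order visits the left subtree, then the node, then the right subtree.
At 25: no left child.
Visit 25.
At 25: go right to 6.
  At 6: go left to 32.
    At 32: go left to 24.
      At 24: no left child.
      Visit 24.
      At 24: go right to 18.
        At 18: go left to 10.
          10 is a leaf — visit 10.
        Visit 18.
        At 18: no right child.
    Visit 32.
    At 32: go right to 21.
      At 21: go left to 37.
        At 37: go left to 38.
          38 is a leaf — visit 38.
        Visit 37.
        At 37: no right child.
      Visit 21.
      At 21: go right to 12.
        12 is a leaf — visit 12.
  Visit 6.
  At 6: go right to 30.
    30 is a leaf — visit 30.
Full in-order sequence: 25, 24, 10, 18, 32, 38, 37, 21, 12, 6, 30.

7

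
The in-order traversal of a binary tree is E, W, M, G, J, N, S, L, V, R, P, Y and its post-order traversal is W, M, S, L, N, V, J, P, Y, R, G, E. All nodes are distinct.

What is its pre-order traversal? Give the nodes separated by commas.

The last element of post-order is the root; it splits in-order into left and right subtrees.
Root E: left subtree has 0 nodes { }, right has 11 {W, M, G, J, N, S, L, V, R, P, Y}.
  Root G: left subtree has 2 nodes {W, M}, right has 8 {J, N, S, L, V, R, P, Y}.
    Root M: left subtree has 1 node {W}, right has 0 { }.
    Root R: left subtree has 5 nodes {J, N, S, L, V}, right has 2 {P, Y}.
      Root J: left subtree has 0 nodes { }, right has 4 {N, S, L, V}.
        Root V: left subtree has 3 nodes {N, S, L}, right has 0 { }.
          Root N: left subtree has 0 nodes { }, right has 2 {S, L}.
            Root L: left subtree has 1 node {S}, right has 0 { }.
      Root Y: left subtree has 1 node {P}, right has 0 { }.

E, G, M, W, R, J, V, N, L, S, Y, P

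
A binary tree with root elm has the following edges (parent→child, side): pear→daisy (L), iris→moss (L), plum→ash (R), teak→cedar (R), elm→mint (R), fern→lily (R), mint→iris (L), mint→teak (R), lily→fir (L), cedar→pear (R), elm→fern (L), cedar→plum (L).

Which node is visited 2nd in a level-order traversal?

fern

Level-order visits nodes level by level from the root, left to right within each level.
Level 0: elm
Level 1: fern, mint
Level 2: lily, iris, teak
Level 3: fir, moss, cedar
Level 4: plum, pear
Level 5: ash, daisy
Full level-order sequence: elm, fern, mint, lily, iris, teak, fir, moss, cedar, plum, pear, ash, daisy.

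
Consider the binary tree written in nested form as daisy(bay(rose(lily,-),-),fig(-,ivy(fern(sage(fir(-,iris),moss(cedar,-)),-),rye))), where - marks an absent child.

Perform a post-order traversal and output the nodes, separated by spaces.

lily rose bay iris fir cedar moss sage fern rye ivy fig daisy

Post-order visits the left subtree, then the right subtree, then the node.
At daisy: go left to bay.
  At bay: go left to rose.
    At rose: go left to lily.
      lily is a leaf — visit lily.
    At rose: no right child.
    Visit rose.
  At bay: no right child.
  Visit bay.
At daisy: go right to fig.
  At fig: no left child.
  At fig: go right to ivy.
    At ivy: go left to fern.
      At fern: go left to sage.
        At sage: go left to fir.
          At fir: no left child.
          At fir: go right to iris.
            iris is a leaf — visit iris.
          Visit fir.
        At sage: go right to moss.
          At moss: go left to cedar.
            cedar is a leaf — visit cedar.
          At moss: no right child.
          Visit moss.
        Visit sage.
      At fern: no right child.
      Visit fern.
    At ivy: go right to rye.
      rye is a leaf — visit rye.
    Visit ivy.
  Visit fig.
Visit daisy.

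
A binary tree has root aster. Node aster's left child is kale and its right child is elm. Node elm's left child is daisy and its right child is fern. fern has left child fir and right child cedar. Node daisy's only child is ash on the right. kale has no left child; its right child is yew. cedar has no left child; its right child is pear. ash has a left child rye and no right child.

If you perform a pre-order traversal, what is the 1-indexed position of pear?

Pre-order visits the node, then its left subtree, then its right subtree.
Visit aster.
At aster: go left to kale.
  Visit kale.
  At kale: no left child.
  At kale: go right to yew.
    yew is a leaf — visit yew.
At aster: go right to elm.
  Visit elm.
  At elm: go left to daisy.
    Visit daisy.
    At daisy: no left child.
    At daisy: go right to ash.
      Visit ash.
      At ash: go left to rye.
        rye is a leaf — visit rye.
      At ash: no right child.
  At elm: go right to fern.
    Visit fern.
    At fern: go left to fir.
      fir is a leaf — visit fir.
    At fern: go right to cedar.
      Visit cedar.
      At cedar: no left child.
      At cedar: go right to pear.
        pear is a leaf — visit pear.
Full pre-order sequence: aster, kale, yew, elm, daisy, ash, rye, fern, fir, cedar, pear.

11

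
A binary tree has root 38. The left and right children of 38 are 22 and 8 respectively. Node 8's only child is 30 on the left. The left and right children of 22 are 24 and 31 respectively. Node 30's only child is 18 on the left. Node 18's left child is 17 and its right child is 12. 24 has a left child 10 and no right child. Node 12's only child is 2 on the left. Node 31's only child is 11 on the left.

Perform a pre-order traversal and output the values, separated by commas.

Pre-order visits the node, then its left subtree, then its right subtree.
Visit 38.
At 38: go left to 22.
  Visit 22.
  At 22: go left to 24.
    Visit 24.
    At 24: go left to 10.
      10 is a leaf — visit 10.
    At 24: no right child.
  At 22: go right to 31.
    Visit 31.
    At 31: go left to 11.
      11 is a leaf — visit 11.
    At 31: no right child.
At 38: go right to 8.
  Visit 8.
  At 8: go left to 30.
    Visit 30.
    At 30: go left to 18.
      Visit 18.
      At 18: go left to 17.
        17 is a leaf — visit 17.
      At 18: go right to 12.
        Visit 12.
        At 12: go left to 2.
          2 is a leaf — visit 2.
        At 12: no right child.
    At 30: no right child.
  At 8: no right child.

38, 22, 24, 10, 31, 11, 8, 30, 18, 17, 12, 2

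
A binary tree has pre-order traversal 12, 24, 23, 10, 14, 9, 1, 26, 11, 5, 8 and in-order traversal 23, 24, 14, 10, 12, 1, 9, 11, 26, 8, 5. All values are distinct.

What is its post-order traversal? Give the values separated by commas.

The first element of pre-order is the root; it splits in-order into left and right subtrees.
Root 12: left subtree has 4 nodes {23, 24, 14, 10}, right has 6 {1, 9, 11, 26, 8, 5}.
  Root 24: left subtree has 1 node {23}, right has 2 {14, 10}.
    Root 10: left subtree has 1 node {14}, right has 0 { }.
  Root 9: left subtree has 1 node {1}, right has 4 {11, 26, 8, 5}.
    Root 26: left subtree has 1 node {11}, right has 2 {8, 5}.
      Root 5: left subtree has 1 node {8}, right has 0 { }.

23, 14, 10, 24, 1, 11, 8, 5, 26, 9, 12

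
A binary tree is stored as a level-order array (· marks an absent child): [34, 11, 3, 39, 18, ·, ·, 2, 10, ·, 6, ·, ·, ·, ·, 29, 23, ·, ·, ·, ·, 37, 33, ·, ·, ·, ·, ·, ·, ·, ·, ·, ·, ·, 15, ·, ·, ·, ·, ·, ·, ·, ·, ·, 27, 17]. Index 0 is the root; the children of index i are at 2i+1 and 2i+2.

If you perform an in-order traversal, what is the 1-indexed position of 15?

In-order visits the left subtree, then the node, then the right subtree.
At 34: go left to 11.
  At 11: go left to 39.
    At 39: go left to 2.
      At 2: go left to 29.
        29 is a leaf — visit 29.
      Visit 2.
      At 2: go right to 23.
        At 23: no left child.
        Visit 23.
        At 23: go right to 15.
          15 is a leaf — visit 15.
    Visit 39.
    At 39: go right to 10.
      10 is a leaf — visit 10.
  Visit 11.
  At 11: go right to 18.
    At 18: no left child.
    Visit 18.
    At 18: go right to 6.
      At 6: go left to 37.
        At 37: no left child.
        Visit 37.
        At 37: go right to 27.
          27 is a leaf — visit 27.
      Visit 6.
      At 6: go right to 33.
        At 33: go left to 17.
          17 is a leaf — visit 17.
        Visit 33.
        At 33: no right child.
Visit 34.
At 34: go right to 3.
  3 is a leaf — visit 3.
Full in-order sequence: 29, 2, 23, 15, 39, 10, 11, 18, 37, 27, 6, 17, 33, 34, 3.

4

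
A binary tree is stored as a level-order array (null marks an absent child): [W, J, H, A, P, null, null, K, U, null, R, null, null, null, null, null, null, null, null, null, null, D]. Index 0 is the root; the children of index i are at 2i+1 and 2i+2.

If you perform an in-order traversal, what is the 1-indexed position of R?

7

In-order visits the left subtree, then the node, then the right subtree.
At W: go left to J.
  At J: go left to A.
    At A: go left to K.
      K is a leaf — visit K.
    Visit A.
    At A: go right to U.
      U is a leaf — visit U.
  Visit J.
  At J: go right to P.
    At P: no left child.
    Visit P.
    At P: go right to R.
      At R: go left to D.
        D is a leaf — visit D.
      Visit R.
      At R: no right child.
Visit W.
At W: go right to H.
  H is a leaf — visit H.
Full in-order sequence: K, A, U, J, P, D, R, W, H.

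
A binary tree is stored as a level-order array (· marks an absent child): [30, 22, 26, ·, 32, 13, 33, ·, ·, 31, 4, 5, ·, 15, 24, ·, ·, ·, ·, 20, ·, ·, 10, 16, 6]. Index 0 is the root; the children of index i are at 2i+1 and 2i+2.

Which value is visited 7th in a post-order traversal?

16

Post-order visits the left subtree, then the right subtree, then the node.
At 30: go left to 22.
  At 22: no left child.
  At 22: go right to 32.
    At 32: go left to 31.
      At 31: go left to 20.
        20 is a leaf — visit 20.
      At 31: no right child.
      Visit 31.
    At 32: go right to 4.
      At 4: no left child.
      At 4: go right to 10.
        10 is a leaf — visit 10.
      Visit 4.
    Visit 32.
  Visit 22.
At 30: go right to 26.
  At 26: go left to 13.
    At 13: go left to 5.
      At 5: go left to 16.
        16 is a leaf — visit 16.
      At 5: go right to 6.
        6 is a leaf — visit 6.
      Visit 5.
    At 13: no right child.
    Visit 13.
  At 26: go right to 33.
    At 33: go left to 15.
      15 is a leaf — visit 15.
    At 33: go right to 24.
      24 is a leaf — visit 24.
    Visit 33.
  Visit 26.
Visit 30.
Full post-order sequence: 20, 31, 10, 4, 32, 22, 16, 6, 5, 13, 15, 24, 33, 26, 30.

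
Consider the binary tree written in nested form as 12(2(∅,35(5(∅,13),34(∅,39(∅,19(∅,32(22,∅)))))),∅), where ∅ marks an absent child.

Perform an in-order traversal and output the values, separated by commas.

In-order visits the left subtree, then the node, then the right subtree.
At 12: go left to 2.
  At 2: no left child.
  Visit 2.
  At 2: go right to 35.
    At 35: go left to 5.
      At 5: no left child.
      Visit 5.
      At 5: go right to 13.
        13 is a leaf — visit 13.
    Visit 35.
    At 35: go right to 34.
      At 34: no left child.
      Visit 34.
      At 34: go right to 39.
        At 39: no left child.
        Visit 39.
        At 39: go right to 19.
          At 19: no left child.
          Visit 19.
          At 19: go right to 32.
            At 32: go left to 22.
              22 is a leaf — visit 22.
            Visit 32.
            At 32: no right child.
Visit 12.
At 12: no right child.

2, 5, 13, 35, 34, 39, 19, 22, 32, 12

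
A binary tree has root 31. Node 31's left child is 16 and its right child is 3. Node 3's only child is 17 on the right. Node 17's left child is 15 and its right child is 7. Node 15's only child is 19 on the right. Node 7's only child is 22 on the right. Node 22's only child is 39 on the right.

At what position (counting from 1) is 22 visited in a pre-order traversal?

8

Pre-order visits the node, then its left subtree, then its right subtree.
Visit 31.
At 31: go left to 16.
  16 is a leaf — visit 16.
At 31: go right to 3.
  Visit 3.
  At 3: no left child.
  At 3: go right to 17.
    Visit 17.
    At 17: go left to 15.
      Visit 15.
      At 15: no left child.
      At 15: go right to 19.
        19 is a leaf — visit 19.
    At 17: go right to 7.
      Visit 7.
      At 7: no left child.
      At 7: go right to 22.
        Visit 22.
        At 22: no left child.
        At 22: go right to 39.
          39 is a leaf — visit 39.
Full pre-order sequence: 31, 16, 3, 17, 15, 19, 7, 22, 39.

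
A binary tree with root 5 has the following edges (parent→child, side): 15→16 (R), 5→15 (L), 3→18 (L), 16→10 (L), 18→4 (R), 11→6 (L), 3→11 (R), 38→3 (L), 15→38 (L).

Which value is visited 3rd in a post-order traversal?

Post-order visits the left subtree, then the right subtree, then the node.
At 5: go left to 15.
  At 15: go left to 38.
    At 38: go left to 3.
      At 3: go left to 18.
        At 18: no left child.
        At 18: go right to 4.
          4 is a leaf — visit 4.
        Visit 18.
      At 3: go right to 11.
        At 11: go left to 6.
          6 is a leaf — visit 6.
        At 11: no right child.
        Visit 11.
      Visit 3.
    At 38: no right child.
    Visit 38.
  At 15: go right to 16.
    At 16: go left to 10.
      10 is a leaf — visit 10.
    At 16: no right child.
    Visit 16.
  Visit 15.
At 5: no right child.
Visit 5.
Full post-order sequence: 4, 18, 6, 11, 3, 38, 10, 16, 15, 5.

6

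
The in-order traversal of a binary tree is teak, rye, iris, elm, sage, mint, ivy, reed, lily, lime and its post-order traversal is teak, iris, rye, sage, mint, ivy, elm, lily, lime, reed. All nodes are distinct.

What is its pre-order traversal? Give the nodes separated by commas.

reed, elm, rye, teak, iris, ivy, mint, sage, lime, lily

The last element of post-order is the root; it splits in-order into left and right subtrees.
Root reed: left subtree has 7 nodes {teak, rye, iris, elm, sage, mint, ivy}, right has 2 {lily, lime}.
  Root elm: left subtree has 3 nodes {teak, rye, iris}, right has 3 {sage, mint, ivy}.
    Root rye: left subtree has 1 node {teak}, right has 1 {iris}.
    Root ivy: left subtree has 2 nodes {sage, mint}, right has 0 { }.
      Root mint: left subtree has 1 node {sage}, right has 0 { }.
  Root lime: left subtree has 1 node {lily}, right has 0 { }.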